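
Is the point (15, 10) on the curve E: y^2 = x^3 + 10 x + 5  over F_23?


Check whether y^2 = x^3 + 10 x + 5 (mod 23) for (x, y) = (15, 10).
LHS: y^2 = 10^2 mod 23 = 8
RHS: x^3 + 10 x + 5 = 15^3 + 10*15 + 5 mod 23 = 11
LHS != RHS

No, not on the curve


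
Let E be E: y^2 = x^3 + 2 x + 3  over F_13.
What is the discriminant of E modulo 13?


4 a^3 + 27 b^2 = 4*2^3 + 27*3^2 = 32 + 243 = 275
Delta = -16 * (275) = -4400
Delta mod 13 = 7

Delta = 7 (mod 13)


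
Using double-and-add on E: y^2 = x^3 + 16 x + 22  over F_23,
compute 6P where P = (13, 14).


k = 6 = 110_2 (binary, LSB first: 011)
Double-and-add from P = (13, 14):
  bit 0 = 0: acc unchanged = O
  bit 1 = 1: acc = O + (15, 16) = (15, 16)
  bit 2 = 1: acc = (15, 16) + (18, 22) = (17, 3)

6P = (17, 3)


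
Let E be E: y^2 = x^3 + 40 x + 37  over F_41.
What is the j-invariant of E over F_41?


Delta = -16(4 a^3 + 27 b^2) mod 41 = 40
-1728 * (4 a)^3 = -1728 * (4*40)^3 mod 41 = 15
j = 15 * 40^(-1) mod 41 = 26

j = 26 (mod 41)


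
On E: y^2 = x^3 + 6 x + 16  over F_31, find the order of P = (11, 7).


Compute successive multiples of P until we hit O:
  1P = (11, 7)
  2P = (13, 20)
  3P = (26, 4)
  4P = (30, 3)
  5P = (28, 8)
  6P = (20, 18)
  7P = (8, 7)
  8P = (12, 24)
  ... (continuing to 39P)
  39P = O

ord(P) = 39


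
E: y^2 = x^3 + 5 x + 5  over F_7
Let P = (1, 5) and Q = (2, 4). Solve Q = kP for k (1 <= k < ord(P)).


Enumerate multiples of P until we hit Q = (2, 4):
  1P = (1, 5)
  2P = (2, 4)
Match found at i = 2.

k = 2


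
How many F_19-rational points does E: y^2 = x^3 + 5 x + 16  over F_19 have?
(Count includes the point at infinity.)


For each x in F_19, count y with y^2 = x^3 + 5 x + 16 mod 19:
  x = 0: RHS = 16, y in [4, 15]  -> 2 point(s)
  x = 3: RHS = 1, y in [1, 18]  -> 2 point(s)
  x = 4: RHS = 5, y in [9, 10]  -> 2 point(s)
  x = 8: RHS = 17, y in [6, 13]  -> 2 point(s)
  x = 9: RHS = 11, y in [7, 12]  -> 2 point(s)
  x = 13: RHS = 17, y in [6, 13]  -> 2 point(s)
  x = 17: RHS = 17, y in [6, 13]  -> 2 point(s)
Affine points: 14. Add the point at infinity: total = 15.

#E(F_19) = 15


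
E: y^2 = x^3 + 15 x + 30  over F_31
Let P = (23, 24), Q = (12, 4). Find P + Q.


P != Q, so use the chord formula.
s = (y2 - y1) / (x2 - x1) = (11) / (20) mod 31 = 30
x3 = s^2 - x1 - x2 mod 31 = 30^2 - 23 - 12 = 28
y3 = s (x1 - x3) - y1 mod 31 = 30 * (23 - 28) - 24 = 12

P + Q = (28, 12)


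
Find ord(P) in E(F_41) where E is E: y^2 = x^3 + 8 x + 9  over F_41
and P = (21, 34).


Compute successive multiples of P until we hit O:
  1P = (21, 34)
  2P = (9, 20)
  3P = (34, 26)
  4P = (7, 11)
  5P = (18, 9)
  6P = (35, 27)
  7P = (16, 25)
  8P = (22, 38)
  ... (continuing to 54P)
  54P = O

ord(P) = 54


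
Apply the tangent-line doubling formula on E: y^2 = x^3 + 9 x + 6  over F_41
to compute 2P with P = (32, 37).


Doubling: s = (3 x1^2 + a) / (2 y1)
s = (3*32^2 + 9) / (2*37) mod 41 = 30
x3 = s^2 - 2 x1 mod 41 = 30^2 - 2*32 = 16
y3 = s (x1 - x3) - y1 mod 41 = 30 * (32 - 16) - 37 = 33

2P = (16, 33)


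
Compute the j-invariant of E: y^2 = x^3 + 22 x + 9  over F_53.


Delta = -16(4 a^3 + 27 b^2) mod 53 = 43
-1728 * (4 a)^3 = -1728 * (4*22)^3 mod 53 = 11
j = 11 * 43^(-1) mod 53 = 36

j = 36 (mod 53)


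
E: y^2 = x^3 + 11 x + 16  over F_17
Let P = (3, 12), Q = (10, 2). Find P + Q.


P != Q, so use the chord formula.
s = (y2 - y1) / (x2 - x1) = (7) / (7) mod 17 = 1
x3 = s^2 - x1 - x2 mod 17 = 1^2 - 3 - 10 = 5
y3 = s (x1 - x3) - y1 mod 17 = 1 * (3 - 5) - 12 = 3

P + Q = (5, 3)


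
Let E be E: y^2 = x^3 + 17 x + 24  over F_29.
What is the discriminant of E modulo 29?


4 a^3 + 27 b^2 = 4*17^3 + 27*24^2 = 19652 + 15552 = 35204
Delta = -16 * (35204) = -563264
Delta mod 29 = 3

Delta = 3 (mod 29)


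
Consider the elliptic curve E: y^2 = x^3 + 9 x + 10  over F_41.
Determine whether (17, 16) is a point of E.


Check whether y^2 = x^3 + 9 x + 10 (mod 41) for (x, y) = (17, 16).
LHS: y^2 = 16^2 mod 41 = 10
RHS: x^3 + 9 x + 10 = 17^3 + 9*17 + 10 mod 41 = 33
LHS != RHS

No, not on the curve


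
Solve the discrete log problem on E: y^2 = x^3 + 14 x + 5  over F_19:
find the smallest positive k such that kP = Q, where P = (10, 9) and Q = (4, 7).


Enumerate multiples of P until we hit Q = (4, 7):
  1P = (10, 9)
  2P = (4, 7)
Match found at i = 2.

k = 2


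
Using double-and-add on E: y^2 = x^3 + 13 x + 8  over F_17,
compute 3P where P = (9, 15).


k = 3 = 11_2 (binary, LSB first: 11)
Double-and-add from P = (9, 15):
  bit 0 = 1: acc = O + (9, 15) = (9, 15)
  bit 1 = 1: acc = (9, 15) + (15, 12) = (6, 9)

3P = (6, 9)


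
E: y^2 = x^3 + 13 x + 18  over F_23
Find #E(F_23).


For each x in F_23, count y with y^2 = x^3 + 13 x + 18 mod 23:
  x = 0: RHS = 18, y in [8, 15]  -> 2 point(s)
  x = 1: RHS = 9, y in [3, 20]  -> 2 point(s)
  x = 2: RHS = 6, y in [11, 12]  -> 2 point(s)
  x = 5: RHS = 1, y in [1, 22]  -> 2 point(s)
  x = 6: RHS = 13, y in [6, 17]  -> 2 point(s)
  x = 8: RHS = 13, y in [6, 17]  -> 2 point(s)
  x = 9: RHS = 13, y in [6, 17]  -> 2 point(s)
  x = 12: RHS = 16, y in [4, 19]  -> 2 point(s)
  x = 14: RHS = 0, y in [0]  -> 1 point(s)
  x = 15: RHS = 0, y in [0]  -> 1 point(s)
  x = 17: RHS = 0, y in [0]  -> 1 point(s)
  x = 18: RHS = 12, y in [9, 14]  -> 2 point(s)
  x = 22: RHS = 4, y in [2, 21]  -> 2 point(s)
Affine points: 23. Add the point at infinity: total = 24.

#E(F_23) = 24


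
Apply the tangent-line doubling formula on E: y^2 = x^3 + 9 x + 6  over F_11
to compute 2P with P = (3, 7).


Doubling: s = (3 x1^2 + a) / (2 y1)
s = (3*3^2 + 9) / (2*7) mod 11 = 1
x3 = s^2 - 2 x1 mod 11 = 1^2 - 2*3 = 6
y3 = s (x1 - x3) - y1 mod 11 = 1 * (3 - 6) - 7 = 1

2P = (6, 1)


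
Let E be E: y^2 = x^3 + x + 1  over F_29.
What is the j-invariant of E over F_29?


Delta = -16(4 a^3 + 27 b^2) mod 29 = 26
-1728 * (4 a)^3 = -1728 * (4*1)^3 mod 29 = 14
j = 14 * 26^(-1) mod 29 = 5

j = 5 (mod 29)


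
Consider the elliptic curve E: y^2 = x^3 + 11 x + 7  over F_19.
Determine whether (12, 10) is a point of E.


Check whether y^2 = x^3 + 11 x + 7 (mod 19) for (x, y) = (12, 10).
LHS: y^2 = 10^2 mod 19 = 5
RHS: x^3 + 11 x + 7 = 12^3 + 11*12 + 7 mod 19 = 5
LHS = RHS

Yes, on the curve


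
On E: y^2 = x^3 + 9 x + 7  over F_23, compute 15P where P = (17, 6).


k = 15 = 1111_2 (binary, LSB first: 1111)
Double-and-add from P = (17, 6):
  bit 0 = 1: acc = O + (17, 6) = (17, 6)
  bit 1 = 1: acc = (17, 6) + (5, 19) = (10, 19)
  bit 2 = 1: acc = (10, 19) + (14, 18) = (12, 16)
  bit 3 = 1: acc = (12, 16) + (21, 2) = (14, 5)

15P = (14, 5)


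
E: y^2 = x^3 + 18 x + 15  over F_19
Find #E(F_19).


For each x in F_19, count y with y^2 = x^3 + 18 x + 15 mod 19:
  x = 3: RHS = 1, y in [1, 18]  -> 2 point(s)
  x = 6: RHS = 16, y in [4, 15]  -> 2 point(s)
  x = 7: RHS = 9, y in [3, 16]  -> 2 point(s)
  x = 8: RHS = 6, y in [5, 14]  -> 2 point(s)
  x = 10: RHS = 17, y in [6, 13]  -> 2 point(s)
  x = 11: RHS = 5, y in [9, 10]  -> 2 point(s)
  x = 14: RHS = 9, y in [3, 16]  -> 2 point(s)
  x = 17: RHS = 9, y in [3, 16]  -> 2 point(s)
Affine points: 16. Add the point at infinity: total = 17.

#E(F_19) = 17


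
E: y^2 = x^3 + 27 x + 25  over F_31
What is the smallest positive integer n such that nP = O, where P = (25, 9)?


Compute successive multiples of P until we hit O:
  1P = (25, 9)
  2P = (14, 27)
  3P = (8, 28)
  4P = (0, 5)
  5P = (3, 28)
  6P = (22, 18)
  7P = (24, 19)
  8P = (20, 3)
  ... (continuing to 20P)
  20P = O

ord(P) = 20


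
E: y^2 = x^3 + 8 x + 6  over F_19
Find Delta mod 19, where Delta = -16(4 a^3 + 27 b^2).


4 a^3 + 27 b^2 = 4*8^3 + 27*6^2 = 2048 + 972 = 3020
Delta = -16 * (3020) = -48320
Delta mod 19 = 16

Delta = 16 (mod 19)


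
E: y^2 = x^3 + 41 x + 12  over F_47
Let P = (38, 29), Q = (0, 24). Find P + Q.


P != Q, so use the chord formula.
s = (y2 - y1) / (x2 - x1) = (42) / (9) mod 47 = 36
x3 = s^2 - x1 - x2 mod 47 = 36^2 - 38 - 0 = 36
y3 = s (x1 - x3) - y1 mod 47 = 36 * (38 - 36) - 29 = 43

P + Q = (36, 43)


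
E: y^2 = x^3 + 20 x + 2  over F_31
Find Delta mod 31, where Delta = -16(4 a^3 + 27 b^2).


4 a^3 + 27 b^2 = 4*20^3 + 27*2^2 = 32000 + 108 = 32108
Delta = -16 * (32108) = -513728
Delta mod 31 = 4

Delta = 4 (mod 31)


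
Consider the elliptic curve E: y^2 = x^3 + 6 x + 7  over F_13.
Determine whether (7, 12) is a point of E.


Check whether y^2 = x^3 + 6 x + 7 (mod 13) for (x, y) = (7, 12).
LHS: y^2 = 12^2 mod 13 = 1
RHS: x^3 + 6 x + 7 = 7^3 + 6*7 + 7 mod 13 = 2
LHS != RHS

No, not on the curve


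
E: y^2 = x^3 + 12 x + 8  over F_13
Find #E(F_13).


For each x in F_13, count y with y^2 = x^3 + 12 x + 8 mod 13:
  x = 2: RHS = 1, y in [1, 12]  -> 2 point(s)
  x = 4: RHS = 3, y in [4, 9]  -> 2 point(s)
  x = 6: RHS = 10, y in [6, 7]  -> 2 point(s)
  x = 9: RHS = 0, y in [0]  -> 1 point(s)
  x = 10: RHS = 10, y in [6, 7]  -> 2 point(s)
Affine points: 9. Add the point at infinity: total = 10.

#E(F_13) = 10


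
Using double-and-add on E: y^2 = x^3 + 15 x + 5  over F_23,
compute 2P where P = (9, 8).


k = 2 = 10_2 (binary, LSB first: 01)
Double-and-add from P = (9, 8):
  bit 0 = 0: acc unchanged = O
  bit 1 = 1: acc = O + (21, 17) = (21, 17)

2P = (21, 17)


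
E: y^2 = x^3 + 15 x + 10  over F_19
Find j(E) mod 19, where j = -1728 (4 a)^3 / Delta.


Delta = -16(4 a^3 + 27 b^2) mod 19 = 17
-1728 * (4 a)^3 = -1728 * (4*15)^3 mod 19 = 8
j = 8 * 17^(-1) mod 19 = 15

j = 15 (mod 19)


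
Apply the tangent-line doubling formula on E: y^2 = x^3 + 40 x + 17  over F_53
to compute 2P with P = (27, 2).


Doubling: s = (3 x1^2 + a) / (2 y1)
s = (3*27^2 + 40) / (2*2) mod 53 = 40
x3 = s^2 - 2 x1 mod 53 = 40^2 - 2*27 = 9
y3 = s (x1 - x3) - y1 mod 53 = 40 * (27 - 9) - 2 = 29

2P = (9, 29)


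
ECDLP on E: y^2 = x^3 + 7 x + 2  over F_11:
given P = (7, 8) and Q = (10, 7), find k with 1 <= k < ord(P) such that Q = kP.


Enumerate multiples of P until we hit Q = (10, 7):
  1P = (7, 8)
  2P = (8, 3)
  3P = (10, 7)
Match found at i = 3.

k = 3


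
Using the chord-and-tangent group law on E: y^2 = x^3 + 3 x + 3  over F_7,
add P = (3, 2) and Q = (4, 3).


P != Q, so use the chord formula.
s = (y2 - y1) / (x2 - x1) = (1) / (1) mod 7 = 1
x3 = s^2 - x1 - x2 mod 7 = 1^2 - 3 - 4 = 1
y3 = s (x1 - x3) - y1 mod 7 = 1 * (3 - 1) - 2 = 0

P + Q = (1, 0)


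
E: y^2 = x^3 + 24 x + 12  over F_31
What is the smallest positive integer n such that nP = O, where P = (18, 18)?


Compute successive multiples of P until we hit O:
  1P = (18, 18)
  2P = (13, 17)
  3P = (5, 28)
  4P = (24, 20)
  5P = (27, 10)
  6P = (22, 20)
  7P = (30, 7)
  8P = (3, 7)
  ... (continuing to 24P)
  24P = O

ord(P) = 24


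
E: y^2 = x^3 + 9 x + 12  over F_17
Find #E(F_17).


For each x in F_17, count y with y^2 = x^3 + 9 x + 12 mod 17:
  x = 2: RHS = 4, y in [2, 15]  -> 2 point(s)
  x = 3: RHS = 15, y in [7, 10]  -> 2 point(s)
  x = 8: RHS = 1, y in [1, 16]  -> 2 point(s)
  x = 14: RHS = 9, y in [3, 14]  -> 2 point(s)
  x = 16: RHS = 2, y in [6, 11]  -> 2 point(s)
Affine points: 10. Add the point at infinity: total = 11.

#E(F_17) = 11


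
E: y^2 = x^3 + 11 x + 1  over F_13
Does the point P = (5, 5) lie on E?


Check whether y^2 = x^3 + 11 x + 1 (mod 13) for (x, y) = (5, 5).
LHS: y^2 = 5^2 mod 13 = 12
RHS: x^3 + 11 x + 1 = 5^3 + 11*5 + 1 mod 13 = 12
LHS = RHS

Yes, on the curve


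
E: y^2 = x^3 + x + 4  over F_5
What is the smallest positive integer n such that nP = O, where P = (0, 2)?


Compute successive multiples of P until we hit O:
  1P = (0, 2)
  2P = (1, 4)
  3P = (3, 2)
  4P = (2, 3)
  5P = (2, 2)
  6P = (3, 3)
  7P = (1, 1)
  8P = (0, 3)
  ... (continuing to 9P)
  9P = O

ord(P) = 9


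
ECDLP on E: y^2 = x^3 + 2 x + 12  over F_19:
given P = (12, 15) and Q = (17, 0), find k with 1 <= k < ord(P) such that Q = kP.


Enumerate multiples of P until we hit Q = (17, 0):
  1P = (12, 15)
  2P = (18, 16)
  3P = (17, 0)
Match found at i = 3.

k = 3


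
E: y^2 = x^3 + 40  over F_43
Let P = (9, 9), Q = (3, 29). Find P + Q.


P != Q, so use the chord formula.
s = (y2 - y1) / (x2 - x1) = (20) / (37) mod 43 = 11
x3 = s^2 - x1 - x2 mod 43 = 11^2 - 9 - 3 = 23
y3 = s (x1 - x3) - y1 mod 43 = 11 * (9 - 23) - 9 = 9

P + Q = (23, 9)


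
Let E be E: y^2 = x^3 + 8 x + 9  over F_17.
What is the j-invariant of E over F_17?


Delta = -16(4 a^3 + 27 b^2) mod 17 = 2
-1728 * (4 a)^3 = -1728 * (4*8)^3 mod 17 = 3
j = 3 * 2^(-1) mod 17 = 10

j = 10 (mod 17)


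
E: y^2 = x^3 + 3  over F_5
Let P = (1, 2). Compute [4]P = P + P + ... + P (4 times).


k = 4 = 100_2 (binary, LSB first: 001)
Double-and-add from P = (1, 2):
  bit 0 = 0: acc unchanged = O
  bit 1 = 0: acc unchanged = O
  bit 2 = 1: acc = O + (2, 4) = (2, 4)

4P = (2, 4)


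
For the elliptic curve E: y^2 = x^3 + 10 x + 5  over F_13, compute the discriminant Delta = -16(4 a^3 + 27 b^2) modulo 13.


4 a^3 + 27 b^2 = 4*10^3 + 27*5^2 = 4000 + 675 = 4675
Delta = -16 * (4675) = -74800
Delta mod 13 = 2

Delta = 2 (mod 13)


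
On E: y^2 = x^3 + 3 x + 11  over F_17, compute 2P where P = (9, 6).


Doubling: s = (3 x1^2 + a) / (2 y1)
s = (3*9^2 + 3) / (2*6) mod 17 = 12
x3 = s^2 - 2 x1 mod 17 = 12^2 - 2*9 = 7
y3 = s (x1 - x3) - y1 mod 17 = 12 * (9 - 7) - 6 = 1

2P = (7, 1)


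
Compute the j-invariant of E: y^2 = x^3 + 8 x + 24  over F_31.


Delta = -16(4 a^3 + 27 b^2) mod 31 = 4
-1728 * (4 a)^3 = -1728 * (4*8)^3 mod 31 = 8
j = 8 * 4^(-1) mod 31 = 2

j = 2 (mod 31)


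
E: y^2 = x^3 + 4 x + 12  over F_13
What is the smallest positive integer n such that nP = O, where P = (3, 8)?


Compute successive multiples of P until we hit O:
  1P = (3, 8)
  2P = (4, 12)
  3P = (9, 7)
  4P = (5, 1)
  5P = (1, 11)
  6P = (8, 6)
  7P = (11, 3)
  8P = (0, 8)
  ... (continuing to 19P)
  19P = O

ord(P) = 19


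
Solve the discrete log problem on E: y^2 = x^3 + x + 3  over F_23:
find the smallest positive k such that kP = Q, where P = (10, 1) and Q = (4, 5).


Enumerate multiples of P until we hit Q = (4, 5):
  1P = (10, 1)
  2P = (4, 5)
Match found at i = 2.

k = 2


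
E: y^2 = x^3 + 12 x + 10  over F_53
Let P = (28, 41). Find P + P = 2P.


Doubling: s = (3 x1^2 + a) / (2 y1)
s = (3*28^2 + 12) / (2*41) mod 53 = 34
x3 = s^2 - 2 x1 mod 53 = 34^2 - 2*28 = 40
y3 = s (x1 - x3) - y1 mod 53 = 34 * (28 - 40) - 41 = 28

2P = (40, 28)


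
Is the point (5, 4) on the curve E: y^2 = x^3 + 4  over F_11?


Check whether y^2 = x^3 + 0 x + 4 (mod 11) for (x, y) = (5, 4).
LHS: y^2 = 4^2 mod 11 = 5
RHS: x^3 + 0 x + 4 = 5^3 + 0*5 + 4 mod 11 = 8
LHS != RHS

No, not on the curve


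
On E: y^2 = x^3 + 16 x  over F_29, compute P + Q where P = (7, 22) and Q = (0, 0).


P != Q, so use the chord formula.
s = (y2 - y1) / (x2 - x1) = (7) / (22) mod 29 = 28
x3 = s^2 - x1 - x2 mod 29 = 28^2 - 7 - 0 = 23
y3 = s (x1 - x3) - y1 mod 29 = 28 * (7 - 23) - 22 = 23

P + Q = (23, 23)


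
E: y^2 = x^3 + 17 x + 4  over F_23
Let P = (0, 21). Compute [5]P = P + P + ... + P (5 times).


k = 5 = 101_2 (binary, LSB first: 101)
Double-and-add from P = (0, 21):
  bit 0 = 1: acc = O + (0, 21) = (0, 21)
  bit 1 = 0: acc unchanged = (0, 21)
  bit 2 = 1: acc = (0, 21) + (10, 1) = (17, 13)

5P = (17, 13)


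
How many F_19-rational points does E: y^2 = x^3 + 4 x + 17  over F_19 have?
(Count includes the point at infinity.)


For each x in F_19, count y with y^2 = x^3 + 4 x + 17 mod 19:
  x = 0: RHS = 17, y in [6, 13]  -> 2 point(s)
  x = 11: RHS = 5, y in [9, 10]  -> 2 point(s)
  x = 12: RHS = 7, y in [8, 11]  -> 2 point(s)
  x = 13: RHS = 5, y in [9, 10]  -> 2 point(s)
  x = 14: RHS = 5, y in [9, 10]  -> 2 point(s)
  x = 16: RHS = 16, y in [4, 15]  -> 2 point(s)
  x = 17: RHS = 1, y in [1, 18]  -> 2 point(s)
Affine points: 14. Add the point at infinity: total = 15.

#E(F_19) = 15


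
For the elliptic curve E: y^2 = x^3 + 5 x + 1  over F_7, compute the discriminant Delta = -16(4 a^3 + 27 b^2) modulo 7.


4 a^3 + 27 b^2 = 4*5^3 + 27*1^2 = 500 + 27 = 527
Delta = -16 * (527) = -8432
Delta mod 7 = 3

Delta = 3 (mod 7)


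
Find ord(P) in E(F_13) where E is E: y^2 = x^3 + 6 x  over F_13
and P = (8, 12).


Compute successive multiples of P until we hit O:
  1P = (8, 12)
  2P = (9, 9)
  3P = (5, 5)
  4P = (4, 6)
  5P = (0, 0)
  6P = (4, 7)
  7P = (5, 8)
  8P = (9, 4)
  ... (continuing to 10P)
  10P = O

ord(P) = 10


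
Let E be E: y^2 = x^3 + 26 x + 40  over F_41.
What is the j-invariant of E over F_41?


Delta = -16(4 a^3 + 27 b^2) mod 41 = 31
-1728 * (4 a)^3 = -1728 * (4*26)^3 mod 41 = 31
j = 31 * 31^(-1) mod 41 = 1

j = 1 (mod 41)


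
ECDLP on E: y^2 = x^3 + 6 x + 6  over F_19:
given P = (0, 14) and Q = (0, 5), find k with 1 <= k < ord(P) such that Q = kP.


Enumerate multiples of P until we hit Q = (0, 5):
  1P = (0, 14)
  2P = (11, 4)
  3P = (6, 7)
  4P = (17, 9)
  5P = (13, 1)
  6P = (7, 12)
  7P = (2, 11)
  8P = (5, 3)
  9P = (12, 1)
  10P = (12, 18)
  11P = (5, 16)
  12P = (2, 8)
  13P = (7, 7)
  14P = (13, 18)
  15P = (17, 10)
  16P = (6, 12)
  17P = (11, 15)
  18P = (0, 5)
Match found at i = 18.

k = 18


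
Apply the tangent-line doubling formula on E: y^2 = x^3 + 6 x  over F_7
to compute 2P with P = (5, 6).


Doubling: s = (3 x1^2 + a) / (2 y1)
s = (3*5^2 + 6) / (2*6) mod 7 = 5
x3 = s^2 - 2 x1 mod 7 = 5^2 - 2*5 = 1
y3 = s (x1 - x3) - y1 mod 7 = 5 * (5 - 1) - 6 = 0

2P = (1, 0)


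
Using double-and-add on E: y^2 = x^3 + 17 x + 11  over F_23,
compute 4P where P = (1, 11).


k = 4 = 100_2 (binary, LSB first: 001)
Double-and-add from P = (1, 11):
  bit 0 = 0: acc unchanged = O
  bit 1 = 0: acc unchanged = O
  bit 2 = 1: acc = O + (22, 4) = (22, 4)

4P = (22, 4)


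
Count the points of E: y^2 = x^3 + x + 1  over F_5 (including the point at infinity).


For each x in F_5, count y with y^2 = x^3 + 1 x + 1 mod 5:
  x = 0: RHS = 1, y in [1, 4]  -> 2 point(s)
  x = 2: RHS = 1, y in [1, 4]  -> 2 point(s)
  x = 3: RHS = 1, y in [1, 4]  -> 2 point(s)
  x = 4: RHS = 4, y in [2, 3]  -> 2 point(s)
Affine points: 8. Add the point at infinity: total = 9.

#E(F_5) = 9


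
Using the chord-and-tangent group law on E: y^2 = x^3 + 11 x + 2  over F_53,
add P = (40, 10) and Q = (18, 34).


P != Q, so use the chord formula.
s = (y2 - y1) / (x2 - x1) = (24) / (31) mod 53 = 23
x3 = s^2 - x1 - x2 mod 53 = 23^2 - 40 - 18 = 47
y3 = s (x1 - x3) - y1 mod 53 = 23 * (40 - 47) - 10 = 41

P + Q = (47, 41)


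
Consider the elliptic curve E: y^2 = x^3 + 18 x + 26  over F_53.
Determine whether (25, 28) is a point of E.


Check whether y^2 = x^3 + 18 x + 26 (mod 53) for (x, y) = (25, 28).
LHS: y^2 = 28^2 mod 53 = 42
RHS: x^3 + 18 x + 26 = 25^3 + 18*25 + 26 mod 53 = 42
LHS = RHS

Yes, on the curve


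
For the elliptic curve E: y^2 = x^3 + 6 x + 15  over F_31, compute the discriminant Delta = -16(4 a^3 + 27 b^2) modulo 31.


4 a^3 + 27 b^2 = 4*6^3 + 27*15^2 = 864 + 6075 = 6939
Delta = -16 * (6939) = -111024
Delta mod 31 = 18

Delta = 18 (mod 31)


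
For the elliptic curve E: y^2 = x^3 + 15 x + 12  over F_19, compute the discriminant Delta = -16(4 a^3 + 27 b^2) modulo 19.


4 a^3 + 27 b^2 = 4*15^3 + 27*12^2 = 13500 + 3888 = 17388
Delta = -16 * (17388) = -278208
Delta mod 19 = 9

Delta = 9 (mod 19)


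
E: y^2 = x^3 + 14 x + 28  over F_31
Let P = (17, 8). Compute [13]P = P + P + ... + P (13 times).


k = 13 = 1101_2 (binary, LSB first: 1011)
Double-and-add from P = (17, 8):
  bit 0 = 1: acc = O + (17, 8) = (17, 8)
  bit 1 = 0: acc unchanged = (17, 8)
  bit 2 = 1: acc = (17, 8) + (27, 30) = (3, 29)
  bit 3 = 1: acc = (3, 29) + (8, 1) = (3, 2)

13P = (3, 2)


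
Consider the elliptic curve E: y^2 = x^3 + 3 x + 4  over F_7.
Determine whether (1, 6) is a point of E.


Check whether y^2 = x^3 + 3 x + 4 (mod 7) for (x, y) = (1, 6).
LHS: y^2 = 6^2 mod 7 = 1
RHS: x^3 + 3 x + 4 = 1^3 + 3*1 + 4 mod 7 = 1
LHS = RHS

Yes, on the curve


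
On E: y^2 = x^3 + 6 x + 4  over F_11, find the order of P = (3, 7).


Compute successive multiples of P until we hit O:
  1P = (3, 7)
  2P = (5, 4)
  3P = (8, 6)
  4P = (4, 2)
  5P = (7, 2)
  6P = (6, 5)
  7P = (0, 2)
  8P = (1, 0)
  ... (continuing to 16P)
  16P = O

ord(P) = 16


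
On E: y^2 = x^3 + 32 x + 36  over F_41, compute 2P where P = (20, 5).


Doubling: s = (3 x1^2 + a) / (2 y1)
s = (3*20^2 + 32) / (2*5) mod 41 = 33
x3 = s^2 - 2 x1 mod 41 = 33^2 - 2*20 = 24
y3 = s (x1 - x3) - y1 mod 41 = 33 * (20 - 24) - 5 = 27

2P = (24, 27)


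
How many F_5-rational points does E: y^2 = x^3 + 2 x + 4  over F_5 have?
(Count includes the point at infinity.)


For each x in F_5, count y with y^2 = x^3 + 2 x + 4 mod 5:
  x = 0: RHS = 4, y in [2, 3]  -> 2 point(s)
  x = 2: RHS = 1, y in [1, 4]  -> 2 point(s)
  x = 4: RHS = 1, y in [1, 4]  -> 2 point(s)
Affine points: 6. Add the point at infinity: total = 7.

#E(F_5) = 7


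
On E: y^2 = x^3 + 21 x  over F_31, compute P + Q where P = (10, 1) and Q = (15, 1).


P != Q, so use the chord formula.
s = (y2 - y1) / (x2 - x1) = (0) / (5) mod 31 = 0
x3 = s^2 - x1 - x2 mod 31 = 0^2 - 10 - 15 = 6
y3 = s (x1 - x3) - y1 mod 31 = 0 * (10 - 6) - 1 = 30

P + Q = (6, 30)


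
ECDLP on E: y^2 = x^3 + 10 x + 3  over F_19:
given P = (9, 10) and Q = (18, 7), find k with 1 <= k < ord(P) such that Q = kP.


Enumerate multiples of P until we hit Q = (18, 7):
  1P = (9, 10)
  2P = (18, 12)
  3P = (8, 5)
  4P = (8, 14)
  5P = (18, 7)
Match found at i = 5.

k = 5


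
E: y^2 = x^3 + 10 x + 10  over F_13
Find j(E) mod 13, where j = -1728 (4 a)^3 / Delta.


Delta = -16(4 a^3 + 27 b^2) mod 13 = 11
-1728 * (4 a)^3 = -1728 * (4*10)^3 mod 13 = 1
j = 1 * 11^(-1) mod 13 = 6

j = 6 (mod 13)


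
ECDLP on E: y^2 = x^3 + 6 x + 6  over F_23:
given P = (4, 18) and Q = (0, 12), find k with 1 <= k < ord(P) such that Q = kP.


Enumerate multiples of P until we hit Q = (0, 12):
  1P = (4, 18)
  2P = (0, 11)
  3P = (12, 14)
  4P = (13, 21)
  5P = (1, 6)
  6P = (11, 0)
  7P = (1, 17)
  8P = (13, 2)
  9P = (12, 9)
  10P = (0, 12)
Match found at i = 10.

k = 10


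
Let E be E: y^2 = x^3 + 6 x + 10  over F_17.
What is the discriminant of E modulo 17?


4 a^3 + 27 b^2 = 4*6^3 + 27*10^2 = 864 + 2700 = 3564
Delta = -16 * (3564) = -57024
Delta mod 17 = 11

Delta = 11 (mod 17)


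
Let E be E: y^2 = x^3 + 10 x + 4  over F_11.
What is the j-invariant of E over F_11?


Delta = -16(4 a^3 + 27 b^2) mod 11 = 5
-1728 * (4 a)^3 = -1728 * (4*10)^3 mod 11 = 9
j = 9 * 5^(-1) mod 11 = 4

j = 4 (mod 11)


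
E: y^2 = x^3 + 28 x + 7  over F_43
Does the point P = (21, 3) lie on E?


Check whether y^2 = x^3 + 28 x + 7 (mod 43) for (x, y) = (21, 3).
LHS: y^2 = 3^2 mod 43 = 9
RHS: x^3 + 28 x + 7 = 21^3 + 28*21 + 7 mod 43 = 9
LHS = RHS

Yes, on the curve


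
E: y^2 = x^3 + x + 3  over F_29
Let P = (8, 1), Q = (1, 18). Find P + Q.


P != Q, so use the chord formula.
s = (y2 - y1) / (x2 - x1) = (17) / (22) mod 29 = 10
x3 = s^2 - x1 - x2 mod 29 = 10^2 - 8 - 1 = 4
y3 = s (x1 - x3) - y1 mod 29 = 10 * (8 - 4) - 1 = 10

P + Q = (4, 10)


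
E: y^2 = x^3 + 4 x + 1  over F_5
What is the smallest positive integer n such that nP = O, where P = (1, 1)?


Compute successive multiples of P until we hit O:
  1P = (1, 1)
  2P = (4, 1)
  3P = (0, 4)
  4P = (3, 0)
  5P = (0, 1)
  6P = (4, 4)
  7P = (1, 4)
  8P = O

ord(P) = 8


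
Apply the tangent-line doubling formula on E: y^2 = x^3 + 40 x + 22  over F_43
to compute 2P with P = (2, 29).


Doubling: s = (3 x1^2 + a) / (2 y1)
s = (3*2^2 + 40) / (2*29) mod 43 = 35
x3 = s^2 - 2 x1 mod 43 = 35^2 - 2*2 = 17
y3 = s (x1 - x3) - y1 mod 43 = 35 * (2 - 17) - 29 = 5

2P = (17, 5)


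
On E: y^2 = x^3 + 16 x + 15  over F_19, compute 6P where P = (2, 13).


k = 6 = 110_2 (binary, LSB first: 011)
Double-and-add from P = (2, 13):
  bit 0 = 0: acc unchanged = O
  bit 1 = 1: acc = O + (12, 4) = (12, 4)
  bit 2 = 1: acc = (12, 4) + (15, 18) = (18, 6)

6P = (18, 6)


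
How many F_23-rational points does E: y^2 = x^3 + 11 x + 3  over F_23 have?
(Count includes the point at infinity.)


For each x in F_23, count y with y^2 = x^3 + 11 x + 3 mod 23:
  x = 0: RHS = 3, y in [7, 16]  -> 2 point(s)
  x = 6: RHS = 9, y in [3, 20]  -> 2 point(s)
  x = 7: RHS = 9, y in [3, 20]  -> 2 point(s)
  x = 9: RHS = 3, y in [7, 16]  -> 2 point(s)
  x = 10: RHS = 9, y in [3, 20]  -> 2 point(s)
  x = 11: RHS = 6, y in [11, 12]  -> 2 point(s)
  x = 12: RHS = 0, y in [0]  -> 1 point(s)
  x = 14: RHS = 3, y in [7, 16]  -> 2 point(s)
  x = 15: RHS = 1, y in [1, 22]  -> 2 point(s)
  x = 20: RHS = 12, y in [9, 14]  -> 2 point(s)
Affine points: 19. Add the point at infinity: total = 20.

#E(F_23) = 20


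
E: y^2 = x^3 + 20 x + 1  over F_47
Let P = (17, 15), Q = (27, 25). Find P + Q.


P != Q, so use the chord formula.
s = (y2 - y1) / (x2 - x1) = (10) / (10) mod 47 = 1
x3 = s^2 - x1 - x2 mod 47 = 1^2 - 17 - 27 = 4
y3 = s (x1 - x3) - y1 mod 47 = 1 * (17 - 4) - 15 = 45

P + Q = (4, 45)


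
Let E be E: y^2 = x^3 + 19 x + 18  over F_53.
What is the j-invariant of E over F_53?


Delta = -16(4 a^3 + 27 b^2) mod 53 = 28
-1728 * (4 a)^3 = -1728 * (4*19)^3 mod 53 = 47
j = 47 * 28^(-1) mod 53 = 49

j = 49 (mod 53)


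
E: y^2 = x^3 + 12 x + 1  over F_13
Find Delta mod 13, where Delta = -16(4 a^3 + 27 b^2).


4 a^3 + 27 b^2 = 4*12^3 + 27*1^2 = 6912 + 27 = 6939
Delta = -16 * (6939) = -111024
Delta mod 13 = 9

Delta = 9 (mod 13)


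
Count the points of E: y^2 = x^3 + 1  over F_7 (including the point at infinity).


For each x in F_7, count y with y^2 = x^3 + 0 x + 1 mod 7:
  x = 0: RHS = 1, y in [1, 6]  -> 2 point(s)
  x = 1: RHS = 2, y in [3, 4]  -> 2 point(s)
  x = 2: RHS = 2, y in [3, 4]  -> 2 point(s)
  x = 3: RHS = 0, y in [0]  -> 1 point(s)
  x = 4: RHS = 2, y in [3, 4]  -> 2 point(s)
  x = 5: RHS = 0, y in [0]  -> 1 point(s)
  x = 6: RHS = 0, y in [0]  -> 1 point(s)
Affine points: 11. Add the point at infinity: total = 12.

#E(F_7) = 12


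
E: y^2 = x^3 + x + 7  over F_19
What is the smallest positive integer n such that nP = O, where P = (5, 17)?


Compute successive multiples of P until we hit O:
  1P = (5, 17)
  2P = (9, 2)
  3P = (6, 1)
  4P = (17, 4)
  5P = (2, 13)
  6P = (18, 10)
  7P = (0, 11)
  8P = (1, 3)
  ... (continuing to 18P)
  18P = O

ord(P) = 18


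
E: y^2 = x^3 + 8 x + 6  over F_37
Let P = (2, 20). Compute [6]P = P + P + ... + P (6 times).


k = 6 = 110_2 (binary, LSB first: 011)
Double-and-add from P = (2, 20):
  bit 0 = 0: acc unchanged = O
  bit 1 = 1: acc = O + (24, 6) = (24, 6)
  bit 2 = 1: acc = (24, 6) + (33, 24) = (21, 0)

6P = (21, 0)


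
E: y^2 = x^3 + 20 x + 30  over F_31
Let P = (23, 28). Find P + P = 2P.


Doubling: s = (3 x1^2 + a) / (2 y1)
s = (3*23^2 + 20) / (2*28) mod 31 = 6
x3 = s^2 - 2 x1 mod 31 = 6^2 - 2*23 = 21
y3 = s (x1 - x3) - y1 mod 31 = 6 * (23 - 21) - 28 = 15

2P = (21, 15)


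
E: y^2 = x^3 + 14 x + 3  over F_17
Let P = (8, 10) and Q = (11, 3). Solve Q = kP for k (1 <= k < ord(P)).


Enumerate multiples of P until we hit Q = (11, 3):
  1P = (8, 10)
  2P = (9, 12)
  3P = (4, 15)
  4P = (14, 6)
  5P = (3, 15)
  6P = (7, 6)
  7P = (1, 1)
  8P = (10, 2)
  9P = (15, 1)
  10P = (13, 11)
  11P = (11, 3)
Match found at i = 11.

k = 11


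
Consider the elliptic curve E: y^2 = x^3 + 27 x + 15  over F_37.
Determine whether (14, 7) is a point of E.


Check whether y^2 = x^3 + 27 x + 15 (mod 37) for (x, y) = (14, 7).
LHS: y^2 = 7^2 mod 37 = 12
RHS: x^3 + 27 x + 15 = 14^3 + 27*14 + 15 mod 37 = 29
LHS != RHS

No, not on the curve


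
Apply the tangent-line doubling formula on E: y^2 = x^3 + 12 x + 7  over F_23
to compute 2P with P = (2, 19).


Doubling: s = (3 x1^2 + a) / (2 y1)
s = (3*2^2 + 12) / (2*19) mod 23 = 20
x3 = s^2 - 2 x1 mod 23 = 20^2 - 2*2 = 5
y3 = s (x1 - x3) - y1 mod 23 = 20 * (2 - 5) - 19 = 13

2P = (5, 13)


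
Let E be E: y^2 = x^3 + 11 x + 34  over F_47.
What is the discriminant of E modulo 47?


4 a^3 + 27 b^2 = 4*11^3 + 27*34^2 = 5324 + 31212 = 36536
Delta = -16 * (36536) = -584576
Delta mod 47 = 10

Delta = 10 (mod 47)


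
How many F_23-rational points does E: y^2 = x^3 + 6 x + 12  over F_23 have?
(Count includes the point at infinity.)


For each x in F_23, count y with y^2 = x^3 + 6 x + 12 mod 23:
  x = 0: RHS = 12, y in [9, 14]  -> 2 point(s)
  x = 2: RHS = 9, y in [3, 20]  -> 2 point(s)
  x = 4: RHS = 8, y in [10, 13]  -> 2 point(s)
  x = 5: RHS = 6, y in [11, 12]  -> 2 point(s)
  x = 7: RHS = 6, y in [11, 12]  -> 2 point(s)
  x = 9: RHS = 13, y in [6, 17]  -> 2 point(s)
  x = 11: RHS = 6, y in [11, 12]  -> 2 point(s)
  x = 12: RHS = 18, y in [8, 15]  -> 2 point(s)
  x = 15: RHS = 4, y in [2, 21]  -> 2 point(s)
  x = 16: RHS = 18, y in [8, 15]  -> 2 point(s)
  x = 17: RHS = 13, y in [6, 17]  -> 2 point(s)
  x = 18: RHS = 18, y in [8, 15]  -> 2 point(s)
  x = 19: RHS = 16, y in [4, 19]  -> 2 point(s)
  x = 20: RHS = 13, y in [6, 17]  -> 2 point(s)
Affine points: 28. Add the point at infinity: total = 29.

#E(F_23) = 29


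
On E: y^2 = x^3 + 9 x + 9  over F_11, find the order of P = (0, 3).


Compute successive multiples of P until we hit O:
  1P = (0, 3)
  2P = (5, 6)
  3P = (9, 7)
  4P = (6, 9)
  5P = (6, 2)
  6P = (9, 4)
  7P = (5, 5)
  8P = (0, 8)
  ... (continuing to 9P)
  9P = O

ord(P) = 9


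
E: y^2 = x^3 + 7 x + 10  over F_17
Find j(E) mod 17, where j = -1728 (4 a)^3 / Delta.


Delta = -16(4 a^3 + 27 b^2) mod 17 = 9
-1728 * (4 a)^3 = -1728 * (4*7)^3 mod 17 = 13
j = 13 * 9^(-1) mod 17 = 9

j = 9 (mod 17)


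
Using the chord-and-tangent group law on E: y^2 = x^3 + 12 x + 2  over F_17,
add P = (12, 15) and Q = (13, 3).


P != Q, so use the chord formula.
s = (y2 - y1) / (x2 - x1) = (5) / (1) mod 17 = 5
x3 = s^2 - x1 - x2 mod 17 = 5^2 - 12 - 13 = 0
y3 = s (x1 - x3) - y1 mod 17 = 5 * (12 - 0) - 15 = 11

P + Q = (0, 11)


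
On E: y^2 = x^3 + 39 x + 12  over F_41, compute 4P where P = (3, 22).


k = 4 = 100_2 (binary, LSB first: 001)
Double-and-add from P = (3, 22):
  bit 0 = 0: acc unchanged = O
  bit 1 = 0: acc unchanged = O
  bit 2 = 1: acc = O + (5, 2) = (5, 2)

4P = (5, 2)


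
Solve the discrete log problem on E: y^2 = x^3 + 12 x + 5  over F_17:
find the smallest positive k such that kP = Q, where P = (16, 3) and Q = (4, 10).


Enumerate multiples of P until we hit Q = (4, 10):
  1P = (16, 3)
  2P = (4, 10)
Match found at i = 2.

k = 2


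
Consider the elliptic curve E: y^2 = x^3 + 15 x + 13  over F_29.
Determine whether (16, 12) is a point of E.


Check whether y^2 = x^3 + 15 x + 13 (mod 29) for (x, y) = (16, 12).
LHS: y^2 = 12^2 mod 29 = 28
RHS: x^3 + 15 x + 13 = 16^3 + 15*16 + 13 mod 29 = 28
LHS = RHS

Yes, on the curve


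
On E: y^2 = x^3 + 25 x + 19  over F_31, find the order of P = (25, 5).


Compute successive multiples of P until we hit O:
  1P = (25, 5)
  2P = (28, 14)
  3P = (18, 16)
  4P = (24, 20)
  5P = (21, 28)
  6P = (20, 5)
  7P = (17, 26)
  8P = (8, 24)
  ... (continuing to 37P)
  37P = O

ord(P) = 37


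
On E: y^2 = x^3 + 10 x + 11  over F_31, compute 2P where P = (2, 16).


Doubling: s = (3 x1^2 + a) / (2 y1)
s = (3*2^2 + 10) / (2*16) mod 31 = 22
x3 = s^2 - 2 x1 mod 31 = 22^2 - 2*2 = 15
y3 = s (x1 - x3) - y1 mod 31 = 22 * (2 - 15) - 16 = 8

2P = (15, 8)


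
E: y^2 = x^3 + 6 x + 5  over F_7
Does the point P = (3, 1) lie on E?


Check whether y^2 = x^3 + 6 x + 5 (mod 7) for (x, y) = (3, 1).
LHS: y^2 = 1^2 mod 7 = 1
RHS: x^3 + 6 x + 5 = 3^3 + 6*3 + 5 mod 7 = 1
LHS = RHS

Yes, on the curve


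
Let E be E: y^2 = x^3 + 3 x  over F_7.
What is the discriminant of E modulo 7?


4 a^3 + 27 b^2 = 4*3^3 + 27*0^2 = 108 + 0 = 108
Delta = -16 * (108) = -1728
Delta mod 7 = 1

Delta = 1 (mod 7)


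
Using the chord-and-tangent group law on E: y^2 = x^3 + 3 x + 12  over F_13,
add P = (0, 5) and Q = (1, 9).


P != Q, so use the chord formula.
s = (y2 - y1) / (x2 - x1) = (4) / (1) mod 13 = 4
x3 = s^2 - x1 - x2 mod 13 = 4^2 - 0 - 1 = 2
y3 = s (x1 - x3) - y1 mod 13 = 4 * (0 - 2) - 5 = 0

P + Q = (2, 0)


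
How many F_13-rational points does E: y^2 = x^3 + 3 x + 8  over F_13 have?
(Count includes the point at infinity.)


For each x in F_13, count y with y^2 = x^3 + 3 x + 8 mod 13:
  x = 1: RHS = 12, y in [5, 8]  -> 2 point(s)
  x = 2: RHS = 9, y in [3, 10]  -> 2 point(s)
  x = 9: RHS = 10, y in [6, 7]  -> 2 point(s)
  x = 12: RHS = 4, y in [2, 11]  -> 2 point(s)
Affine points: 8. Add the point at infinity: total = 9.

#E(F_13) = 9


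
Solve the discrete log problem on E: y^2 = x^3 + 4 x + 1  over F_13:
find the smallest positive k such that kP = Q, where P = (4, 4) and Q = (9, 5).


Enumerate multiples of P until we hit Q = (9, 5):
  1P = (4, 4)
  2P = (5, 9)
  3P = (3, 1)
  4P = (2, 2)
  5P = (8, 5)
  6P = (10, 1)
  7P = (9, 5)
Match found at i = 7.

k = 7


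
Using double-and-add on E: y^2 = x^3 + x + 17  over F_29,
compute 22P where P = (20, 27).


k = 22 = 10110_2 (binary, LSB first: 01101)
Double-and-add from P = (20, 27):
  bit 0 = 0: acc unchanged = O
  bit 1 = 1: acc = O + (27, 23) = (27, 23)
  bit 2 = 1: acc = (27, 23) + (9, 1) = (26, 4)
  bit 3 = 0: acc unchanged = (26, 4)
  bit 4 = 1: acc = (26, 4) + (13, 20) = (20, 2)

22P = (20, 2)


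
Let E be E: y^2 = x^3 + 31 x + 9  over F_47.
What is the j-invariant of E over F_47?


Delta = -16(4 a^3 + 27 b^2) mod 47 = 1
-1728 * (4 a)^3 = -1728 * (4*31)^3 mod 47 = 7
j = 7 * 1^(-1) mod 47 = 7

j = 7 (mod 47)


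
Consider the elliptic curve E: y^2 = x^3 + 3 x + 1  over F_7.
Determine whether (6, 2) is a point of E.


Check whether y^2 = x^3 + 3 x + 1 (mod 7) for (x, y) = (6, 2).
LHS: y^2 = 2^2 mod 7 = 4
RHS: x^3 + 3 x + 1 = 6^3 + 3*6 + 1 mod 7 = 4
LHS = RHS

Yes, on the curve


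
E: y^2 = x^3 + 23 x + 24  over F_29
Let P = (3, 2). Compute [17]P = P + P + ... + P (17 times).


k = 17 = 10001_2 (binary, LSB first: 10001)
Double-and-add from P = (3, 2):
  bit 0 = 1: acc = O + (3, 2) = (3, 2)
  bit 1 = 0: acc unchanged = (3, 2)
  bit 2 = 0: acc unchanged = (3, 2)
  bit 3 = 0: acc unchanged = (3, 2)
  bit 4 = 1: acc = (3, 2) + (8, 16) = (27, 12)

17P = (27, 12)


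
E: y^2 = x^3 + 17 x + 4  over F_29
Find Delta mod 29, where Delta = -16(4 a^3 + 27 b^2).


4 a^3 + 27 b^2 = 4*17^3 + 27*4^2 = 19652 + 432 = 20084
Delta = -16 * (20084) = -321344
Delta mod 29 = 5

Delta = 5 (mod 29)


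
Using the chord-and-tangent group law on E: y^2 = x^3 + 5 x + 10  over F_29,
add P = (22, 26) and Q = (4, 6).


P != Q, so use the chord formula.
s = (y2 - y1) / (x2 - x1) = (9) / (11) mod 29 = 14
x3 = s^2 - x1 - x2 mod 29 = 14^2 - 22 - 4 = 25
y3 = s (x1 - x3) - y1 mod 29 = 14 * (22 - 25) - 26 = 19

P + Q = (25, 19)


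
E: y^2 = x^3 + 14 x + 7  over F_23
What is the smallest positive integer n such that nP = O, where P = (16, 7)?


Compute successive multiples of P until we hit O:
  1P = (16, 7)
  2P = (14, 16)
  3P = (19, 18)
  4P = (4, 14)
  5P = (15, 2)
  6P = (17, 11)
  7P = (6, 10)
  8P = (5, 15)
  ... (continuing to 17P)
  17P = O

ord(P) = 17


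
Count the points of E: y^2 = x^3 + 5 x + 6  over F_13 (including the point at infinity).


For each x in F_13, count y with y^2 = x^3 + 5 x + 6 mod 13:
  x = 1: RHS = 12, y in [5, 8]  -> 2 point(s)
  x = 3: RHS = 9, y in [3, 10]  -> 2 point(s)
  x = 4: RHS = 12, y in [5, 8]  -> 2 point(s)
  x = 5: RHS = 0, y in [0]  -> 1 point(s)
  x = 8: RHS = 12, y in [5, 8]  -> 2 point(s)
  x = 9: RHS = 0, y in [0]  -> 1 point(s)
  x = 10: RHS = 3, y in [4, 9]  -> 2 point(s)
  x = 11: RHS = 1, y in [1, 12]  -> 2 point(s)
  x = 12: RHS = 0, y in [0]  -> 1 point(s)
Affine points: 15. Add the point at infinity: total = 16.

#E(F_13) = 16


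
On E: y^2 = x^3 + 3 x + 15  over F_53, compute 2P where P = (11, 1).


Doubling: s = (3 x1^2 + a) / (2 y1)
s = (3*11^2 + 3) / (2*1) mod 53 = 24
x3 = s^2 - 2 x1 mod 53 = 24^2 - 2*11 = 24
y3 = s (x1 - x3) - y1 mod 53 = 24 * (11 - 24) - 1 = 5

2P = (24, 5)


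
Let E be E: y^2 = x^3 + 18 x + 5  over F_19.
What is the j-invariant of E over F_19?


Delta = -16(4 a^3 + 27 b^2) mod 19 = 18
-1728 * (4 a)^3 = -1728 * (4*18)^3 mod 19 = 12
j = 12 * 18^(-1) mod 19 = 7

j = 7 (mod 19)


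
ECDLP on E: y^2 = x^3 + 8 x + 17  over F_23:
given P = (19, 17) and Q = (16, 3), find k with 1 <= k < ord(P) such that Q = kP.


Enumerate multiples of P until we hit Q = (16, 3):
  1P = (19, 17)
  2P = (17, 12)
  3P = (22, 10)
  4P = (13, 15)
  5P = (9, 17)
  6P = (18, 6)
  7P = (15, 4)
  8P = (1, 7)
  9P = (7, 5)
  10P = (21, 4)
  11P = (8, 15)
  12P = (12, 1)
  13P = (16, 3)
Match found at i = 13.

k = 13


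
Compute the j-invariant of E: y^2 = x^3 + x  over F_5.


Delta = -16(4 a^3 + 27 b^2) mod 5 = 1
-1728 * (4 a)^3 = -1728 * (4*1)^3 mod 5 = 3
j = 3 * 1^(-1) mod 5 = 3

j = 3 (mod 5)


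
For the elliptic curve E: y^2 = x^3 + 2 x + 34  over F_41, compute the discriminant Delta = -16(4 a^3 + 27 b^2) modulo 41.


4 a^3 + 27 b^2 = 4*2^3 + 27*34^2 = 32 + 31212 = 31244
Delta = -16 * (31244) = -499904
Delta mod 41 = 9

Delta = 9 (mod 41)


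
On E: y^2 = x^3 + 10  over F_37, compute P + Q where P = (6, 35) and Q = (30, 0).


P != Q, so use the chord formula.
s = (y2 - y1) / (x2 - x1) = (2) / (24) mod 37 = 34
x3 = s^2 - x1 - x2 mod 37 = 34^2 - 6 - 30 = 10
y3 = s (x1 - x3) - y1 mod 37 = 34 * (6 - 10) - 35 = 14

P + Q = (10, 14)


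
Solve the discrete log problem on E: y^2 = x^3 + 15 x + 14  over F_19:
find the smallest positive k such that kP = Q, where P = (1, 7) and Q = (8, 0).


Enumerate multiples of P until we hit Q = (8, 0):
  1P = (1, 7)
  2P = (14, 17)
  3P = (11, 16)
  4P = (8, 0)
Match found at i = 4.

k = 4


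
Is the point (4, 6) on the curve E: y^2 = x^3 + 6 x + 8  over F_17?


Check whether y^2 = x^3 + 6 x + 8 (mod 17) for (x, y) = (4, 6).
LHS: y^2 = 6^2 mod 17 = 2
RHS: x^3 + 6 x + 8 = 4^3 + 6*4 + 8 mod 17 = 11
LHS != RHS

No, not on the curve


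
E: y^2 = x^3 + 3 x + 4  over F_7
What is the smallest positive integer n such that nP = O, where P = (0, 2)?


Compute successive multiples of P until we hit O:
  1P = (0, 2)
  2P = (1, 6)
  3P = (1, 1)
  4P = (0, 5)
  5P = O

ord(P) = 5


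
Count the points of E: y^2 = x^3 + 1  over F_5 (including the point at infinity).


For each x in F_5, count y with y^2 = x^3 + 0 x + 1 mod 5:
  x = 0: RHS = 1, y in [1, 4]  -> 2 point(s)
  x = 2: RHS = 4, y in [2, 3]  -> 2 point(s)
  x = 4: RHS = 0, y in [0]  -> 1 point(s)
Affine points: 5. Add the point at infinity: total = 6.

#E(F_5) = 6


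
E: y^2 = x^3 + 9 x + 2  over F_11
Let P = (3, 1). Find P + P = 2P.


Doubling: s = (3 x1^2 + a) / (2 y1)
s = (3*3^2 + 9) / (2*1) mod 11 = 7
x3 = s^2 - 2 x1 mod 11 = 7^2 - 2*3 = 10
y3 = s (x1 - x3) - y1 mod 11 = 7 * (3 - 10) - 1 = 5

2P = (10, 5)


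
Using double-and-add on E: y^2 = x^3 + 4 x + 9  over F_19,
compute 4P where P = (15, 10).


k = 4 = 100_2 (binary, LSB first: 001)
Double-and-add from P = (15, 10):
  bit 0 = 0: acc unchanged = O
  bit 1 = 0: acc unchanged = O
  bit 2 = 1: acc = O + (14, 15) = (14, 15)

4P = (14, 15)


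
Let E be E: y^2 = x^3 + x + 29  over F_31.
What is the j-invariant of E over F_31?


Delta = -16(4 a^3 + 27 b^2) mod 31 = 6
-1728 * (4 a)^3 = -1728 * (4*1)^3 mod 31 = 16
j = 16 * 6^(-1) mod 31 = 13

j = 13 (mod 31)


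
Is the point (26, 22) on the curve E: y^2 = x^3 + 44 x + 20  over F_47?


Check whether y^2 = x^3 + 44 x + 20 (mod 47) for (x, y) = (26, 22).
LHS: y^2 = 22^2 mod 47 = 14
RHS: x^3 + 44 x + 20 = 26^3 + 44*26 + 20 mod 47 = 34
LHS != RHS

No, not on the curve


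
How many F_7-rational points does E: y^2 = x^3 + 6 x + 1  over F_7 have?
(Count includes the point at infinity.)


For each x in F_7, count y with y^2 = x^3 + 6 x + 1 mod 7:
  x = 0: RHS = 1, y in [1, 6]  -> 2 point(s)
  x = 1: RHS = 1, y in [1, 6]  -> 2 point(s)
  x = 2: RHS = 0, y in [0]  -> 1 point(s)
  x = 3: RHS = 4, y in [2, 5]  -> 2 point(s)
  x = 5: RHS = 2, y in [3, 4]  -> 2 point(s)
  x = 6: RHS = 1, y in [1, 6]  -> 2 point(s)
Affine points: 11. Add the point at infinity: total = 12.

#E(F_7) = 12


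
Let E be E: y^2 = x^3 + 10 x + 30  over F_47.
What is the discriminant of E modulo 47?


4 a^3 + 27 b^2 = 4*10^3 + 27*30^2 = 4000 + 24300 = 28300
Delta = -16 * (28300) = -452800
Delta mod 47 = 45

Delta = 45 (mod 47)
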